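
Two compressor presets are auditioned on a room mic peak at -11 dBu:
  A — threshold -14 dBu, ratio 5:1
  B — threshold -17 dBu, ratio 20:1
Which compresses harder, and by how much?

A: GR = 3 − 3/5 = 2.4 dB.
B: GR = 6 − 6/20 = 5.7 dB.
B reduces 3.3 dB more.

B, by 3.3 dB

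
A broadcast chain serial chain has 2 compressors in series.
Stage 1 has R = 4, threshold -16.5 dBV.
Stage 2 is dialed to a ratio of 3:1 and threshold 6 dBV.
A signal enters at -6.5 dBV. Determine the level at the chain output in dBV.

Stage 1: overshoot 10 dB → 10/4 = 2.5 dB → -14 dBV.
Stage 2: -14 dBV is at or below the 6 dBV threshold — no compression; output -14 dBV.

-14 dBV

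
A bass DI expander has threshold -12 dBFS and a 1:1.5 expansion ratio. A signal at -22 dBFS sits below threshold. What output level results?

The input is 10 dB below the -12 dBFS threshold.
A 1:1.5 expander multiplies undershoot by 1.5: 10 × 1.5 = 15 dB below threshold.
Output = -12 − 15 = -27 dBFS.

-27 dBFS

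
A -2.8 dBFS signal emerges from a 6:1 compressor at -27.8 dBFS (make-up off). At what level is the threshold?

-32.8 dBFS

Gain reduction = -2.8 − (-27.8) = 25 dB; output overshoot = GR / (R − 1) = 25 / 5 = 5 dB.
Threshold = output − output overshoot = -27.8 − 5 = -32.8 dBFS.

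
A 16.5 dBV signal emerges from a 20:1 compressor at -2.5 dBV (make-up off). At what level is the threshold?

-3.5 dBV

Input is 20 dB above T (since output overshoot × R = input overshoot: (-2.5 − T)·20 = 16.5 − T gives T = -3.5 dBV).
Check: -3.5 + (16.5 − (-3.5))/20 = -3.5 + 1 = -2.5 dBV. ✓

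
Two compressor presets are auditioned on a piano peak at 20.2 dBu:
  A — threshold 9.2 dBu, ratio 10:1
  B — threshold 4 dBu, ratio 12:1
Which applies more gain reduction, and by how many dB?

A: 11 dB over, compressed to 1.1 dB over, so 9.9 dB of GR.
B: 16.2 dB over, compressed to 1.35 dB over, so 14.85 dB of GR.
B reduces 4.95 dB more.

B, by 4.95 dB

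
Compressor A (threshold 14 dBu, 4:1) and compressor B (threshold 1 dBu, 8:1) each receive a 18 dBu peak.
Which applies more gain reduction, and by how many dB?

B, by 11.875 dB

A: GR = 4 − 4/4 = 3 dB.
B: GR = 17 − 17/8 = 14.875 dB.
Difference: 11.875 dB in favour of B.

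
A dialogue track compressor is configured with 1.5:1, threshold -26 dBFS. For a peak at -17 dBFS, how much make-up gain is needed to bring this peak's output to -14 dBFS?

Overshoot 9 dB → 9/1.5 = 6 dB after compression, so the compressed level is -26 + 6 = -20 dBFS.
Make-up = target − compressed = -14 − (-20) = 6 dB.

6 dB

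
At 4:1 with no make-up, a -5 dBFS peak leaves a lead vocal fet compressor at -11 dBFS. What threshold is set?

-13 dBFS

Input is 8 dB above T (since output overshoot × R = input overshoot: (-11 − T)·4 = -5 − T gives T = -13 dBFS).
Check: -13 + (-5 − (-13))/4 = -13 + 2 = -11 dBFS. ✓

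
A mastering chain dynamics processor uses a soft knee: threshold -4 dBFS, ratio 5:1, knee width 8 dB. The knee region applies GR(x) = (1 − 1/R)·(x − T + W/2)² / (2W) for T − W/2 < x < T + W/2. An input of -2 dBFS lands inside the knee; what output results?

x − T + W/2 = -2 − (-4) + 4 = 6.
GR = (1 − 1/5) × 6² / 16 = 0.8 × 36 / 16 = 1.8 dB.
Output = -2 − 1.8 = -3.8 dBFS.

-3.8 dBFS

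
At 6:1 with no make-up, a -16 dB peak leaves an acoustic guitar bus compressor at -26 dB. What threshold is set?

Let T be the threshold. Output overshoot = (input overshoot)/R, so -26 − T = (-16 − T)/6.
6·(-26 − T) = -16 − T → 5·T = -156 − (-16) = -140.
T = -140/5 = -28 dB.

-28 dB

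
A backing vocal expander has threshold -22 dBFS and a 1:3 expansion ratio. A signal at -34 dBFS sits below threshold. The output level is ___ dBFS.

-58 dBFS

Below threshold, a 1:3 expander applies gain = (3−1)×(T − x) of attenuation.
(3−1) × 12 = 24 dB, so output = -34 − 24 = -58 dBFS.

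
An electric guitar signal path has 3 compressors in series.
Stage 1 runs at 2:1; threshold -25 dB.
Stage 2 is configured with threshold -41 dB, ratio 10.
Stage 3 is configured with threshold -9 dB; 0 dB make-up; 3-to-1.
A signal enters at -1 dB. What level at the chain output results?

Stage 1: overshoot 24 dB → 24/2 = 12 dB → -13 dB.
Stage 2: 28 dB above -41 dB, reduced 10:1 to 2.8 dB above → -38.2 dB.
Stage 3: -38.2 dB ≤ -9 dB, so stage 3 doesn't engage; output -38.2 dB.

-38.2 dB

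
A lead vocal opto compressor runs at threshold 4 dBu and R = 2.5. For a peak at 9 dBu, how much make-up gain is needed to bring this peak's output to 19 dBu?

Overshoot 5 dB → 5/2.5 = 2 dB after compression, so the compressed level is 4 + 2 = 6 dBu.
Make-up = target − compressed = 19 − 6 = 13 dB.

13 dB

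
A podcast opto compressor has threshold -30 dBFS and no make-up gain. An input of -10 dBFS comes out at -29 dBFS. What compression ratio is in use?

20:1

Input overshoot = -10 − (-30) = 20 dB; output overshoot = -29 − (-30) = 1 dB.
Ratio = 20 / 1 = 20.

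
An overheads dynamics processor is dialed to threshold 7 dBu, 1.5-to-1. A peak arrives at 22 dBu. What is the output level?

22 dBu sits 15 dB over threshold.
1.5:1 compression reduces that to 15/1.5 = 10 dB over.
So the level is 7 + 10 = 17 dBu.

17 dBu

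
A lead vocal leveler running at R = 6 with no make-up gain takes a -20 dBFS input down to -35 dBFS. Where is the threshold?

-38 dBFS

Input is 18 dB above T (since output overshoot × R = input overshoot: (-35 − T)·6 = -20 − T gives T = -38 dBFS).
Check: -38 + (-20 − (-38))/6 = -38 + 3 = -35 dBFS. ✓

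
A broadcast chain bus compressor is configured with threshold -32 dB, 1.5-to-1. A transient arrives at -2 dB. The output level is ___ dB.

-12 dB

Overshoot: -2 − (-32) = 30 dB.
At 1.5:1 the overshoot is divided by 1.5, leaving 20 dB above threshold.
Output = -32 + 20 = -12 dB.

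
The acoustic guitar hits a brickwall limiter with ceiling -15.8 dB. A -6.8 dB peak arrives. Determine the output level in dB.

A brickwall limiter is an ∞:1 compressor: any input above the ceiling is clamped to -15.8 dB.

-15.8 dB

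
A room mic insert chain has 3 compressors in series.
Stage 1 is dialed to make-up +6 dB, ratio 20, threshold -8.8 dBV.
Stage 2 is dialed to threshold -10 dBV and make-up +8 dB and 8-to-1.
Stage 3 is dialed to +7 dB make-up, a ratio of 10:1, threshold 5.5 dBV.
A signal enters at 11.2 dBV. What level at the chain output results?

6.025 dBV

Stage 1: overshoot 20 dB → 20/20 = 1 dB → -7.8 dBV; +6 dB make-up → -1.8 dBV.
Stage 2: overshoot 8.2 dB → 8.2/8 = 1.025 dB → -8.975 dBV; +8 dB make-up → -0.975 dBV.
Stage 3: -0.975 dBV is at or below the 5.5 dBV threshold — no compression; make-up brings it to 6.025 dBV.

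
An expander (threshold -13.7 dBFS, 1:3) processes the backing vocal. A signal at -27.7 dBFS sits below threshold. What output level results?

The input is 14 dB below the -13.7 dBFS threshold.
A 1:3 expander multiplies undershoot by 3: 14 × 3 = 42 dB below threshold.
Output = -13.7 − 42 = -55.7 dBFS.

-55.7 dBFS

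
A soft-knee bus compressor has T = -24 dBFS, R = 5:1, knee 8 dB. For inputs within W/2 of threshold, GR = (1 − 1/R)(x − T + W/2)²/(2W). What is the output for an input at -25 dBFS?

x − T + W/2 = -25 − (-24) + 4 = 3.
GR = (1 − 1/5) × 3² / 16 = 0.8 × 9 / 16 = 0.45 dB.
Output = -25 − 0.45 = -25.45 dBFS.

-25.45 dBFS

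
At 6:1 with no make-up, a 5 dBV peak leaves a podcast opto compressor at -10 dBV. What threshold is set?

Input is 18 dB above T (since output overshoot × R = input overshoot: (-10 − T)·6 = 5 − T gives T = -13 dBV).
Check: -13 + (5 − (-13))/6 = -13 + 3 = -10 dBV. ✓

-13 dBV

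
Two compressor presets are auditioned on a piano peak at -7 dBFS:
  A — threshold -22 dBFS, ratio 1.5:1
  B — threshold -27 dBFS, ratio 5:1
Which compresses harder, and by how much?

B, by 11 dB

A: 15 dB over, compressed to 10 dB over, so 5 dB of GR.
B: 20 dB over, compressed to 4 dB over, so 16 dB of GR.
B applies 11 dB more gain reduction.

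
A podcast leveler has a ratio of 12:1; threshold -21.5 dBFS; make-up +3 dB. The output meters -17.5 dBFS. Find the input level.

-9.5 dBFS

Before make-up, the level was -17.5 − 3 = -20.5 dBFS.
Post-compression overshoot = -20.5 − (-21.5) = 1 dB.
Undo the ratio: input overshoot = 1 × 12 = 12 dB, giving input = -9.5 dBFS.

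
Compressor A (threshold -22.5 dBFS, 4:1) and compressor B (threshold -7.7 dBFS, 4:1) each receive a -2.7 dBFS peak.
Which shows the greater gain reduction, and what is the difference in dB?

A, by 11.1 dB

A: GR = 19.8 − 19.8/4 = 14.85 dB.
B: GR = 5 − 5/4 = 3.75 dB.
A applies 11.1 dB more gain reduction.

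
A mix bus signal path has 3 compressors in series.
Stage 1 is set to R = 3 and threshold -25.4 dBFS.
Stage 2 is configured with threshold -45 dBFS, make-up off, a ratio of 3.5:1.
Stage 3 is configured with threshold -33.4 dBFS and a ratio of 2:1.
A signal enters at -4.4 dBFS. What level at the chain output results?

Stage 1: 21 dB above -25.4 dBFS, reduced 3:1 to 7 dB above → -18.4 dBFS.
Stage 2: 26.6 dB above -45 dBFS, reduced 3.5:1 to 7.6 dB above → -37.4 dBFS.
Stage 3: below threshold (-37.4 ≤ -33.4); passes unchanged; output -37.4 dBFS.

-37.4 dBFS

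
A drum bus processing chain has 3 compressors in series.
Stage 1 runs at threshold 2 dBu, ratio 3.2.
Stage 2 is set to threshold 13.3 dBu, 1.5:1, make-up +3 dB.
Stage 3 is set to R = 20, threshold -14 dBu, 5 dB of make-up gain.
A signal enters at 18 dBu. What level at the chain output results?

-7.8 dBu

Stage 1: 16 dB above 2 dBu, reduced 3.2:1 to 5 dB above → 7 dBu.
Stage 2: 7 dBu ≤ 13.3 dBu, so stage 2 doesn't engage; make-up brings it to 10 dBu.
Stage 3: 10 dBu is 24 dB over -14 dBu; at 20:1 that becomes 1.2 dB over, giving -12.8 dBu; +5 dB make-up → -7.8 dBu.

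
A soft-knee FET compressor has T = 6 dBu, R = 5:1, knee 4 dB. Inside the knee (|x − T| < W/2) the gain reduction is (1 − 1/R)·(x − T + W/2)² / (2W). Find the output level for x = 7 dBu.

6.1 dBu

x − T + W/2 = 7 − 6 + 2 = 3.
GR = (1 − 1/5) × 3² / 8 = 0.8 × 9 / 8 = 0.9 dB.
Output = 7 − 0.9 = 6.1 dBu.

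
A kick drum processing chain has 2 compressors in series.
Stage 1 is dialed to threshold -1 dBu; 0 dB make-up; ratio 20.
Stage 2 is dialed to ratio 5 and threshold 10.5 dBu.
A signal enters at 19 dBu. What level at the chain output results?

0 dBu

Stage 1: 20 dB above -1 dBu, reduced 20:1 to 1 dB above → 0 dBu.
Stage 2: 0 dBu is at or below the 10.5 dBu threshold — no compression; output 0 dBu.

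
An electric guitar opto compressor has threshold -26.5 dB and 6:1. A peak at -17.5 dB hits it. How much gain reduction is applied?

-17.5 dB exceeds the threshold by 9 dB.
At 6:1, output sits 9/6 = 1.5 dB above threshold.
So the signal is attenuated by 9 − 1.5 = 7.5 dB.

7.5 dB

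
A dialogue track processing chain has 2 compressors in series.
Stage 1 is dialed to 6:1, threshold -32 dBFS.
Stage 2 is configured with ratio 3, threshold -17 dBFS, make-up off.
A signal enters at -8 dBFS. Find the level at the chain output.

-28 dBFS

Stage 1: 24 dB above -32 dBFS, reduced 6:1 to 4 dB above → -28 dBFS.
Stage 2: -28 dBFS is at or below the -17 dBFS threshold — no compression; output -28 dBFS.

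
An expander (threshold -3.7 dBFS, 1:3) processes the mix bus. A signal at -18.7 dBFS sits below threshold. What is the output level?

The input is 15 dB below the -3.7 dBFS threshold.
A 1:3 expander multiplies undershoot by 3: 15 × 3 = 45 dB below threshold.
Output = -3.7 − 45 = -48.7 dBFS.

-48.7 dBFS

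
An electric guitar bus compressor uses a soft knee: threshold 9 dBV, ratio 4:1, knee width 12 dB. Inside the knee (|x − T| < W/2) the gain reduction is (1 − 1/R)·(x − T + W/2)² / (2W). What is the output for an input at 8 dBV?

7.21875 dBV

x − T + W/2 = 8 − 9 + 6 = 5.
GR = (1 − 1/4) × 5² / 24 = 0.75 × 25 / 24 = 0.78125 dB.
Output = 8 − 0.78125 = 7.21875 dBV.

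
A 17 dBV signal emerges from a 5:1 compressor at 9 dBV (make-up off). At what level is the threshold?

Gain reduction = 17 − 9 = 8 dB; output overshoot = GR / (R − 1) = 8 / 4 = 2 dB.
Threshold = output − output overshoot = 9 − 2 = 7 dBV.

7 dBV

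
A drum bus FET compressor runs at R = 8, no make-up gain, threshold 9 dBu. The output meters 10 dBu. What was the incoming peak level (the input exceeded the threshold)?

17 dBu

Post-compression overshoot = 10 − 9 = 1 dB.
Undo the ratio: input overshoot = 1 × 8 = 8 dB, giving input = 17 dBu.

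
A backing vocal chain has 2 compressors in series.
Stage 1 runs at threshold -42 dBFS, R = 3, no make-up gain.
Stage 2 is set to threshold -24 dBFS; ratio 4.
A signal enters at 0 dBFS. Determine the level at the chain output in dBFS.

-28 dBFS

Stage 1: overshoot 42 dB → 42/3 = 14 dB → -28 dBFS.
Stage 2: -28 dBFS ≤ -24 dBFS, so stage 2 doesn't engage; output -28 dBFS.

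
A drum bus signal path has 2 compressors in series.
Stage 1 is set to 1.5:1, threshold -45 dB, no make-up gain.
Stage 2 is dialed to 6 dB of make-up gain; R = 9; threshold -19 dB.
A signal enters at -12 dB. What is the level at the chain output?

Stage 1: -12 dB is 33 dB over -45 dB; at 1.5:1 that becomes 22 dB over, giving -23 dB.
Stage 2: below threshold (-23 ≤ -19); passes unchanged; make-up brings it to -17 dB.

-17 dB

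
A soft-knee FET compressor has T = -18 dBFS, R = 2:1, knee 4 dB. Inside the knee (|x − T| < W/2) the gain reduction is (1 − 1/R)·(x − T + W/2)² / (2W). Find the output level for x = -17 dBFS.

x − T + W/2 = -17 − (-18) + 2 = 3.
GR = (1 − 1/2) × 3² / 8 = 0.5 × 9 / 8 = 0.5625 dB.
Output = -17 − 0.5625 = -17.5625 dBFS.

-17.5625 dBFS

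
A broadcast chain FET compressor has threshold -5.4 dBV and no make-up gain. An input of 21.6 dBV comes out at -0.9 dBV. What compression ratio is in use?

Input overshoot = 21.6 − (-5.4) = 27 dB; output overshoot = -0.9 − (-5.4) = 4.5 dB.
Ratio = 27 / 4.5 = 6.

6:1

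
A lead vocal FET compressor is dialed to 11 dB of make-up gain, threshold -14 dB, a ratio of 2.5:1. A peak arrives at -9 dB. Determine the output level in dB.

-1 dB

-9 dB sits 5 dB over threshold.
2.5:1 compression reduces that to 5/2.5 = 2 dB over.
That puts the output at -12 dB; make-up adds 11 dB, giving -1 dB.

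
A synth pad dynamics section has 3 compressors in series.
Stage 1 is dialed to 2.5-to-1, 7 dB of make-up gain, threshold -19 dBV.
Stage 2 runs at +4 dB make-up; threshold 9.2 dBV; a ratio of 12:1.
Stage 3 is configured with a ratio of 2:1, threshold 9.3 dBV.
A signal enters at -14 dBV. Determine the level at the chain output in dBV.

Stage 1: 5 dB above -19 dBV, reduced 2.5:1 to 2 dB above → -17 dBV; +7 dB make-up → -10 dBV.
Stage 2: -10 dBV ≤ 9.2 dBV, so stage 2 doesn't engage; make-up brings it to -6 dBV.
Stage 3: -6 dBV is at or below the 9.3 dBV threshold — no compression; output -6 dBV.

-6 dBV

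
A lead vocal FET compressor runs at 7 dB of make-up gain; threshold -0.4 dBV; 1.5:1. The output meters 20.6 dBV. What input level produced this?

Before make-up, the level was 20.6 − 7 = 13.6 dBV.
Post-compression overshoot = 13.6 − (-0.4) = 14 dB.
Input overshoot = R × output overshoot = 21 dB → input = -0.4 + 21 = 20.6 dBV.

20.6 dBV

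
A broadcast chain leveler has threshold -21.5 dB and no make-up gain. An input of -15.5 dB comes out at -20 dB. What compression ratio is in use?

Input overshoot = -15.5 − (-21.5) = 6 dB; output overshoot = -20 − (-21.5) = 1.5 dB.
Ratio = 6 / 1.5 = 4.

4:1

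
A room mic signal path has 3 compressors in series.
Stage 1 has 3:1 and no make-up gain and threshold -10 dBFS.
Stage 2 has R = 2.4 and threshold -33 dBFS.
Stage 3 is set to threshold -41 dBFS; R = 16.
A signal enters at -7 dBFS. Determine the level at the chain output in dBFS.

-39.875 dBFS

Stage 1: 3 dB above -10 dBFS, reduced 3:1 to 1 dB above → -9 dBFS.
Stage 2: -9 dBFS is 24 dB over -33 dBFS; at 2.4:1 that becomes 10 dB over, giving -23 dBFS.
Stage 3: 18 dB above -41 dBFS, reduced 16:1 to 1.125 dB above → -39.875 dBFS.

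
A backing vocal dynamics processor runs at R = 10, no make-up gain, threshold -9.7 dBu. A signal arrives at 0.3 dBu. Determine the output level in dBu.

Overshoot: 0.3 − (-9.7) = 10 dB.
At 10:1 the overshoot is divided by 10, leaving 1 dB above threshold.
Output = -9.7 + 1 = -8.7 dBu.

-8.7 dBu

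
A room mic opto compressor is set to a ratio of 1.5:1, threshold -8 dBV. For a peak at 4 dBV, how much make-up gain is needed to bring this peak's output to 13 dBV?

The peak compresses to -8 + 12/1.5 = 0 dBV.
To reach 13 dBV requires 13 − 0 = 13 dB of make-up.

13 dB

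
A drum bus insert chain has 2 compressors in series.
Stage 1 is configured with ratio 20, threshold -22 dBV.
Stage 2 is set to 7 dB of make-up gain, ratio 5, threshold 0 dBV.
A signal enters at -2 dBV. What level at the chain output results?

Stage 1: 20 dB above -22 dBV, reduced 20:1 to 1 dB above → -21 dBV.
Stage 2: -21 dBV ≤ 0 dBV, so stage 2 doesn't engage; make-up brings it to -14 dBV.

-14 dBV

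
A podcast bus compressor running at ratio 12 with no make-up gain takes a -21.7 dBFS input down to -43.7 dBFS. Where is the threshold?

-45.7 dBFS

Input is 24 dB above T (since output overshoot × R = input overshoot: (-43.7 − T)·12 = -21.7 − T gives T = -45.7 dBFS).
Check: -45.7 + (-21.7 − (-45.7))/12 = -45.7 + 2 = -43.7 dBFS. ✓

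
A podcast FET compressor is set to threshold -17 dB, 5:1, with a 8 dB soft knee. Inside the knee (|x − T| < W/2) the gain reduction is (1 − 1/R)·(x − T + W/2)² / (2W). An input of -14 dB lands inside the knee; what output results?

-16.45 dB

x − T + W/2 = -14 − (-17) + 4 = 7.
GR = (1 − 1/5) × 7² / 16 = 0.8 × 49 / 16 = 2.45 dB.
Output = -14 − 2.45 = -16.45 dB.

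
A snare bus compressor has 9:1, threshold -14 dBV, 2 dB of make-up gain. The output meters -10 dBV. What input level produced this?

Remove make-up: -10 − 2 = -12 dBV.
That's 2 dB above the -14 dBV threshold.
Undo the ratio: input overshoot = 2 × 9 = 18 dB, giving input = 4 dBV.

4 dBV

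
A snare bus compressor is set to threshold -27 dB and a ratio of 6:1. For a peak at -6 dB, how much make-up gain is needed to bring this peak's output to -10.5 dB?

13 dB

The peak compresses to -27 + 21/6 = -23.5 dB.
To reach -10.5 dB requires -10.5 − (-23.5) = 13 dB of make-up.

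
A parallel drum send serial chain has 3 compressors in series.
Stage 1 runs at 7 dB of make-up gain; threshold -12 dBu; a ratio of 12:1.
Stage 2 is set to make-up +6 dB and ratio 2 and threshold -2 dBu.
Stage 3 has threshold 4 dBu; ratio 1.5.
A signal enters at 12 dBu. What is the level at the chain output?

Stage 1: 24 dB above -12 dBu, reduced 12:1 to 2 dB above → -10 dBu; +7 dB make-up → -3 dBu.
Stage 2: -3 dBu ≤ -2 dBu, so stage 2 doesn't engage; make-up brings it to 3 dBu.
Stage 3: below threshold (3 ≤ 4); passes unchanged; output 3 dBu.

3 dBu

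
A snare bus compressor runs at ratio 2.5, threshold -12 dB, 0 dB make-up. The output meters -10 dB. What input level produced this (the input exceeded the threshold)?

The compressed level sits -10 − (-12) = 2 dB over threshold.
Before 2.5:1 compression the overshoot was 2 × 2.5 = 5 dB, so input = -12 + 5 = -7 dB.

-7 dB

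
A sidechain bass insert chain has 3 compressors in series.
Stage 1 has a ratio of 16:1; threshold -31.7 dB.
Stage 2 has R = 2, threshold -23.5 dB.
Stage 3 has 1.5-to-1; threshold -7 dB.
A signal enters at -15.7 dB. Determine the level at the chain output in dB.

Stage 1: -15.7 dB is 16 dB over -31.7 dB; at 16:1 that becomes 1 dB over, giving -30.7 dB.
Stage 2: -30.7 dB is at or below the -23.5 dB threshold — no compression; output -30.7 dB.
Stage 3: -30.7 dB is at or below the -7 dB threshold — no compression; output -30.7 dB.

-30.7 dB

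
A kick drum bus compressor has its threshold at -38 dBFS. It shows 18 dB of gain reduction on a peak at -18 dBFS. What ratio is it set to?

Input overshoot = -18 − (-38) = 20 dB.
Output overshoot = 20 − 18 = 2 dB.
Ratio = input overshoot / output overshoot = 20 / 2 = 10.

10:1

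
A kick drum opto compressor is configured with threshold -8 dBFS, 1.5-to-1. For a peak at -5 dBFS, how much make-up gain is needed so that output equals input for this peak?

Overshoot 3 dB → 3/1.5 = 2 dB after compression, so the compressed level is -8 + 2 = -6 dBFS.
Make-up = target − compressed = -5 − (-6) = 1 dB.

1 dB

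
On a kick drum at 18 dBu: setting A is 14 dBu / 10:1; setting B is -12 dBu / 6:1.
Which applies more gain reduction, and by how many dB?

B, by 21.4 dB

A: overshoot 4 dB → output overshoot 0.4 dB → GR 3.6 dB.
B: overshoot 30 dB → output overshoot 5 dB → GR 25 dB.
B reduces 21.4 dB more.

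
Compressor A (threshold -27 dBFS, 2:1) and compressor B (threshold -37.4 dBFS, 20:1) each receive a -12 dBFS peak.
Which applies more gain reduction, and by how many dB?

B, by 16.63 dB

A: overshoot 15 dB → output overshoot 7.5 dB → GR 7.5 dB.
B: overshoot 25.4 dB → output overshoot 1.27 dB → GR 24.13 dB.
Difference: 16.63 dB in favour of B.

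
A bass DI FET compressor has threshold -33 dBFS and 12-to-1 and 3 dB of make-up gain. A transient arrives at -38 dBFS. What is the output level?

-38 dBFS is 5 dB below the -33 dBFS threshold, so no gain reduction is applied.
Make-up gain adds 3 dB: -38 + 3 = -35 dBFS.

-35 dBFS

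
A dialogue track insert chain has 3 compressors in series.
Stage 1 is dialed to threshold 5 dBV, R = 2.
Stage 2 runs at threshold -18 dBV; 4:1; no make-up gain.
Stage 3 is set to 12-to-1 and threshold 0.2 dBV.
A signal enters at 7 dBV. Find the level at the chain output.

-12 dBV

Stage 1: overshoot 2 dB → 2/2 = 1 dB → 6 dBV.
Stage 2: overshoot 24 dB → 24/4 = 6 dB → -12 dBV.
Stage 3: below threshold (-12 ≤ 0.2); passes unchanged; output -12 dBV.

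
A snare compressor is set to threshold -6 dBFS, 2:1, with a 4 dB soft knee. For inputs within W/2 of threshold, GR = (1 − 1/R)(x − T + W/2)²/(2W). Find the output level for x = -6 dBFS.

x − T + W/2 = -6 − (-6) + 2 = 2.
GR = (1 − 1/2) × 2² / 8 = 0.5 × 4 / 8 = 0.25 dB.
Output = -6 − 0.25 = -6.25 dBFS.

-6.25 dBFS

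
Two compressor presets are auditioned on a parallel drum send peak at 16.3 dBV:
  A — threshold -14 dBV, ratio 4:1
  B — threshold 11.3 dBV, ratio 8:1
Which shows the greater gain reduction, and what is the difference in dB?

A, by 18.35 dB

A: GR = 30.3 − 30.3/4 = 22.725 dB.
B: GR = 5 − 5/8 = 4.375 dB.
A reduces 18.35 dB more.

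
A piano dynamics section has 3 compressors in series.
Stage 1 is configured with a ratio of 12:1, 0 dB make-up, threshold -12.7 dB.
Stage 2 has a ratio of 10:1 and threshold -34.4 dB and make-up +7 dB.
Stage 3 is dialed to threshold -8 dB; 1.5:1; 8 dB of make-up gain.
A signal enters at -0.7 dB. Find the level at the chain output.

-17.13 dB

Stage 1: 12 dB above -12.7 dB, reduced 12:1 to 1 dB above → -11.7 dB.
Stage 2: 22.7 dB above -34.4 dB, reduced 10:1 to 2.27 dB above → -32.13 dB; +7 dB make-up → -25.13 dB.
Stage 3: below threshold (-25.13 ≤ -8); passes unchanged; make-up brings it to -17.13 dB.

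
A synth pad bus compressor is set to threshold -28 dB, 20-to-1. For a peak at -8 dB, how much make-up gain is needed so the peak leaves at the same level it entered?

19 dB

Overshoot 20 dB → 20/20 = 1 dB after compression, so the compressed level is -28 + 1 = -27 dB.
Make-up = target − compressed = -8 − (-27) = 19 dB.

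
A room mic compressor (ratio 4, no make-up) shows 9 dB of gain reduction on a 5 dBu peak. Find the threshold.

-7 dBu

Gain reduction = 5 − (-4) = 9 dB; output overshoot = GR / (R − 1) = 9 / 3 = 3 dB.
Threshold = output − output overshoot = -4 − 3 = -7 dBu.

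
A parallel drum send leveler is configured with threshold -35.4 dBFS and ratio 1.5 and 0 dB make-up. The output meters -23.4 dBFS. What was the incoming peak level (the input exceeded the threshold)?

-17.4 dBFS

Post-compression overshoot = -23.4 − (-35.4) = 12 dB.
Before 1.5:1 compression the overshoot was 12 × 1.5 = 18 dB, so input = -35.4 + 18 = -17.4 dBFS.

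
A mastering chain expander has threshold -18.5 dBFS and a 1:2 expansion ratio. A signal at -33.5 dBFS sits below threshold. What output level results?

-48.5 dBFS

Undershoot = (-18.5) − (-33.5) = 15 dB.
At 1:2, that expands to 30 dB under threshold.
Output = -18.5 − 30 = -48.5 dBFS.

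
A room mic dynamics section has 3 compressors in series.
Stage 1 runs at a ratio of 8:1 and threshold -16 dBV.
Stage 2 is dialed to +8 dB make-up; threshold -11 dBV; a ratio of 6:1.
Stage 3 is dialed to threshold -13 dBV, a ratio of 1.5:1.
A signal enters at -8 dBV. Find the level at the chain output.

Stage 1: 8 dB above -16 dBV, reduced 8:1 to 1 dB above → -15 dBV.
Stage 2: -15 dBV ≤ -11 dBV, so stage 2 doesn't engage; make-up brings it to -7 dBV.
Stage 3: overshoot 6 dB → 6/1.5 = 4 dB → -9 dBV.

-9 dBV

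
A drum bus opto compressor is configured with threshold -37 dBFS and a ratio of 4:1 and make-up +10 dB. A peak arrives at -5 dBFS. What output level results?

The input is 32 dB above the -37 dBFS threshold.
The 32 dB excess becomes 8 dB after 4:1 reduction.
That puts the output at -29 dBFS; make-up adds 10 dB, giving -19 dBFS.

-19 dBFS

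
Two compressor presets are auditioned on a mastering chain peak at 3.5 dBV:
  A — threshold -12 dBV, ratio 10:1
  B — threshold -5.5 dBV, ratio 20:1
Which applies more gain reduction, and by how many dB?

A, by 5.4 dB

A: overshoot 15.5 dB → output overshoot 1.55 dB → GR 13.95 dB.
B: overshoot 9 dB → output overshoot 0.45 dB → GR 8.55 dB.
A applies 5.4 dB more gain reduction.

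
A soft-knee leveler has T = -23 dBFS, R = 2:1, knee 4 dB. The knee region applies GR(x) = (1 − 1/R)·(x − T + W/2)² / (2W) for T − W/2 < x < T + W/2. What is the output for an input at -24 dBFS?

x − T + W/2 = -24 − (-23) + 2 = 1.
GR = (1 − 1/2) × 1² / 8 = 0.5 × 1 / 8 = 0.0625 dB.
Output = -24 − 0.0625 = -24.0625 dBFS.

-24.0625 dBFS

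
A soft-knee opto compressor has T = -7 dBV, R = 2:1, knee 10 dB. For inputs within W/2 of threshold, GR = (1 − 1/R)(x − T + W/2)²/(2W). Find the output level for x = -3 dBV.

x − T + W/2 = -3 − (-7) + 5 = 9.
GR = (1 − 1/2) × 9² / 20 = 0.5 × 81 / 20 = 2.025 dB.
Output = -3 − 2.025 = -5.025 dBV.

-5.025 dBV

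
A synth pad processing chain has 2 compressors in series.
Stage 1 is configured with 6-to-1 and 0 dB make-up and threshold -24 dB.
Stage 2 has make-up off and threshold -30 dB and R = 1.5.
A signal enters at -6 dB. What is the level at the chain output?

-24 dB

Stage 1: overshoot 18 dB → 18/6 = 3 dB → -21 dB.
Stage 2: -21 dB is 9 dB over -30 dB; at 1.5:1 that becomes 6 dB over, giving -24 dB.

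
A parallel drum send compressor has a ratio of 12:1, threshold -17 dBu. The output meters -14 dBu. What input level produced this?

The compressed level sits -14 − (-17) = 3 dB over threshold.
Before 12:1 compression the overshoot was 3 × 12 = 36 dB, so input = -17 + 36 = 19 dBu.

19 dBu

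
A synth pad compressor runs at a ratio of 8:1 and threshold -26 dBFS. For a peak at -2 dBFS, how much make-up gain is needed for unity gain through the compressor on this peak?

21 dB

Without make-up, output = threshold + overshoot/8 = -26 + 3 = -23 dBFS.
Gap to target: 21 dB.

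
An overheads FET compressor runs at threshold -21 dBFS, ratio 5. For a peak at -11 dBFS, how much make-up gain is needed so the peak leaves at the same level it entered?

8 dB

Overshoot 10 dB → 10/5 = 2 dB after compression, so the compressed level is -21 + 2 = -19 dBFS.
Make-up = target − compressed = -11 − (-19) = 8 dB.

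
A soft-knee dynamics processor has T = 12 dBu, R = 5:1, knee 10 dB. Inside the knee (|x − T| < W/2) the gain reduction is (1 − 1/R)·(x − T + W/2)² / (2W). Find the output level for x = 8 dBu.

7.96 dBu

x − T + W/2 = 8 − 12 + 5 = 1.
GR = (1 − 1/5) × 1² / 20 = 0.8 × 1 / 20 = 0.04 dB.
Output = 8 − 0.04 = 7.96 dBu.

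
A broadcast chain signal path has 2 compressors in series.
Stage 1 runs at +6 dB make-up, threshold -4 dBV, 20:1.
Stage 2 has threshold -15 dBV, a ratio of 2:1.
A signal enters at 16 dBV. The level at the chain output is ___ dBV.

-6 dBV

Stage 1: 20 dB above -4 dBV, reduced 20:1 to 1 dB above → -3 dBV; +6 dB make-up → 3 dBV.
Stage 2: 3 dBV is 18 dB over -15 dBV; at 2:1 that becomes 9 dB over, giving -6 dBV.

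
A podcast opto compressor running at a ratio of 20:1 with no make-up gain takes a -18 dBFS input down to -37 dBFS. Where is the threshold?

-38 dBFS

Gain reduction = -18 − (-37) = 19 dB; output overshoot = GR / (R − 1) = 19 / 19 = 1 dB.
Threshold = output − output overshoot = -37 − 1 = -38 dBFS.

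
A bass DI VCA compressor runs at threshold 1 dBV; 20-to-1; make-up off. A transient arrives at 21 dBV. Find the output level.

2 dBV

Overshoot: 21 − 1 = 20 dB.
The 20 dB excess becomes 1 dB after 20:1 reduction.
So the level is 1 + 1 = 2 dBV.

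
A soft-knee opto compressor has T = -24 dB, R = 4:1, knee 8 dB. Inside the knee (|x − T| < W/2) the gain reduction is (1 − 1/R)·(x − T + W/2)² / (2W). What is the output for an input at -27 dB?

x − T + W/2 = -27 − (-24) + 4 = 1.
GR = (1 − 1/4) × 1² / 16 = 0.75 × 1 / 16 = 0.046875 dB.
Output = -27 − 0.046875 = -27.046875 dB.

-27.046875 dB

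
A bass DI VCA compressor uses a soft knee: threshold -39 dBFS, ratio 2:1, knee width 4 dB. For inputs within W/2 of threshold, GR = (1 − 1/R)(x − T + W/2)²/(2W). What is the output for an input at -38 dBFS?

x − T + W/2 = -38 − (-39) + 2 = 3.
GR = (1 − 1/2) × 3² / 8 = 0.5 × 9 / 8 = 0.5625 dB.
Output = -38 − 0.5625 = -38.5625 dBFS.

-38.5625 dBFS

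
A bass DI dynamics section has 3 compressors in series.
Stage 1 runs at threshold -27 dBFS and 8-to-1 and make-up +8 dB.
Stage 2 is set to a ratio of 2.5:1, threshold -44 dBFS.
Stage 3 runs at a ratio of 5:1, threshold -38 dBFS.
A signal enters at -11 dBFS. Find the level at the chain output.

Stage 1: -11 dBFS is 16 dB over -27 dBFS; at 8:1 that becomes 2 dB over, giving -25 dBFS; +8 dB make-up → -17 dBFS.
Stage 2: 27 dB above -44 dBFS, reduced 2.5:1 to 10.8 dB above → -33.2 dBFS.
Stage 3: 4.8 dB above -38 dBFS, reduced 5:1 to 0.96 dB above → -37.04 dBFS.

-37.04 dBFS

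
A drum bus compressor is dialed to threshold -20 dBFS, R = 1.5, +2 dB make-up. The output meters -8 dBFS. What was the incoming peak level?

Remove make-up: -8 − 2 = -10 dBFS.
Post-compression overshoot = -10 − (-20) = 10 dB.
Before 1.5:1 compression the overshoot was 10 × 1.5 = 15 dB, so input = -20 + 15 = -5 dBFS.

-5 dBFS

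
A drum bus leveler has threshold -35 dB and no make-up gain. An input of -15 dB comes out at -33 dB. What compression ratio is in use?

10:1

Input overshoot = -15 − (-35) = 20 dB; output overshoot = -33 − (-35) = 2 dB.
Ratio = 20 / 2 = 10.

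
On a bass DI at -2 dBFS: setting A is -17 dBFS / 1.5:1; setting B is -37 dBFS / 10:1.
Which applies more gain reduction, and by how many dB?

A: overshoot 15 dB → output overshoot 10 dB → GR 5 dB.
B: overshoot 35 dB → output overshoot 3.5 dB → GR 31.5 dB.
B applies 26.5 dB more gain reduction.

B, by 26.5 dB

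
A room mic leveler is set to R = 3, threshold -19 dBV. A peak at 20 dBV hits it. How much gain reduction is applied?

26 dB

Overshoot = 20 − (-19) = 39 dB.
After 3:1 compression the overshoot becomes 39/3 = 13 dB.
GR = overshoot in − overshoot out = 39 − 13 = 26 dB.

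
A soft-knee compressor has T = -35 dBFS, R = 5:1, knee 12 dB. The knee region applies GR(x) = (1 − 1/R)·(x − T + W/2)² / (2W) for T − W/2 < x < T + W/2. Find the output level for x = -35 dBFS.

-36.2 dBFS

x − T + W/2 = -35 − (-35) + 6 = 6.
GR = (1 − 1/5) × 6² / 24 = 0.8 × 36 / 24 = 1.2 dB.
Output = -35 − 1.2 = -36.2 dBFS.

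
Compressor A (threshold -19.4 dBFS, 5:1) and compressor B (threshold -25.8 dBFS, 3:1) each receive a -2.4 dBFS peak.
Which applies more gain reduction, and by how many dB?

B, by 2 dB

A: 17 dB over, compressed to 3.4 dB over, so 13.6 dB of GR.
B: 23.4 dB over, compressed to 7.8 dB over, so 15.6 dB of GR.
Difference: 2 dB in favour of B.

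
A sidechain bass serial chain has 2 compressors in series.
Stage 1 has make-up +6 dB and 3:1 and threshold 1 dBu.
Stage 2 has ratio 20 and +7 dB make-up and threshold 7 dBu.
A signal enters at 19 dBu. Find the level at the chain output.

14.3 dBu

Stage 1: 18 dB above 1 dBu, reduced 3:1 to 6 dB above → 7 dBu; +6 dB make-up → 13 dBu.
Stage 2: overshoot 6 dB → 6/20 = 0.3 dB → 7.3 dBu; +7 dB make-up → 14.3 dBu.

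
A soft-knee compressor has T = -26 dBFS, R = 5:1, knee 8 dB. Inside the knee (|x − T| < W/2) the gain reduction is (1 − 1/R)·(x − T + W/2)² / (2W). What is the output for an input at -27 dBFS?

x − T + W/2 = -27 − (-26) + 4 = 3.
GR = (1 − 1/5) × 3² / 16 = 0.8 × 9 / 16 = 0.45 dB.
Output = -27 − 0.45 = -27.45 dBFS.

-27.45 dBFS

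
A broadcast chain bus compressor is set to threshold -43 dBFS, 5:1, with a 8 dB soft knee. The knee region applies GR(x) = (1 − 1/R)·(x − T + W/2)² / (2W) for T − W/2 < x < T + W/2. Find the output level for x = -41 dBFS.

x − T + W/2 = -41 − (-43) + 4 = 6.
GR = (1 − 1/5) × 6² / 16 = 0.8 × 36 / 16 = 1.8 dB.
Output = -41 − 1.8 = -42.8 dBFS.

-42.8 dBFS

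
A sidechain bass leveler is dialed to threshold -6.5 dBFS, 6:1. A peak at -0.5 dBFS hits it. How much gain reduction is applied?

-0.5 dBFS exceeds the threshold by 6 dB.
At 6:1, output sits 6/6 = 1 dB above threshold.
Gain reduction = 6 − 1 = 5 dB.

5 dB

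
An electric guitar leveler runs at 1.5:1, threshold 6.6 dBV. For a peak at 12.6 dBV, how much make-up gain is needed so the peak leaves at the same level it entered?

Overshoot 6 dB → 6/1.5 = 4 dB after compression, so the compressed level is 6.6 + 4 = 10.6 dBV.
Make-up = target − compressed = 12.6 − 10.6 = 2 dB.

2 dB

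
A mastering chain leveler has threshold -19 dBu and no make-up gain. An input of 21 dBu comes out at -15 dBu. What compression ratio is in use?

Input overshoot = 21 − (-19) = 40 dB; output overshoot = -15 − (-19) = 4 dB.
Ratio = 40 / 4 = 10.

10:1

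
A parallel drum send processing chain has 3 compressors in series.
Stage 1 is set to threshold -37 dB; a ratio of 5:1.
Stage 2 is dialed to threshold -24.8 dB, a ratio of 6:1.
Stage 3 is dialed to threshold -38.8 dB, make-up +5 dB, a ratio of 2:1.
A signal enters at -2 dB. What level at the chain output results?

-29.4 dB

Stage 1: 35 dB above -37 dB, reduced 5:1 to 7 dB above → -30 dB.
Stage 2: below threshold (-30 ≤ -24.8); passes unchanged; output -30 dB.
Stage 3: -30 dB is 8.8 dB over -38.8 dB; at 2:1 that becomes 4.4 dB over, giving -34.4 dB; +5 dB make-up → -29.4 dB.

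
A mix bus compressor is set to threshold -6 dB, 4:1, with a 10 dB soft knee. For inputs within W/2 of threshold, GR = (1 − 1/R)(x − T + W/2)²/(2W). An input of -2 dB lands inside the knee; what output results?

-5.0375 dB

x − T + W/2 = -2 − (-6) + 5 = 9.
GR = (1 − 1/4) × 9² / 20 = 0.75 × 81 / 20 = 3.0375 dB.
Output = -2 − 3.0375 = -5.0375 dB.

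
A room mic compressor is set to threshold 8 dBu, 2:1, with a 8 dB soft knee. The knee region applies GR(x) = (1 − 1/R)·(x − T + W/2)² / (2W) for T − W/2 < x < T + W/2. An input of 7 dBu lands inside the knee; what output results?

x − T + W/2 = 7 − 8 + 4 = 3.
GR = (1 − 1/2) × 3² / 16 = 0.5 × 9 / 16 = 0.28125 dB.
Output = 7 − 0.28125 = 6.71875 dBu.

6.71875 dBu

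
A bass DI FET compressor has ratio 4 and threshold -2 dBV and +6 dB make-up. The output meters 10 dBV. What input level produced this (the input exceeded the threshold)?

Before make-up, the level was 10 − 6 = 4 dBV.
That's 6 dB above the -2 dBV threshold.
Input overshoot = R × output overshoot = 24 dB → input = -2 + 24 = 22 dBV.

22 dBV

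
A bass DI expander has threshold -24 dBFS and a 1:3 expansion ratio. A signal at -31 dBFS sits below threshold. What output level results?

-45 dBFS

Undershoot = (-24) − (-31) = 7 dB.
At 1:3, that expands to 21 dB under threshold.
Output = -24 − 21 = -45 dBFS.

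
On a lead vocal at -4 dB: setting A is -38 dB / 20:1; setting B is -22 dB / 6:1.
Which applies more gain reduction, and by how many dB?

A: overshoot 34 dB → output overshoot 1.7 dB → GR 32.3 dB.
B: overshoot 18 dB → output overshoot 3 dB → GR 15 dB.
Difference: 17.3 dB in favour of A.

A, by 17.3 dB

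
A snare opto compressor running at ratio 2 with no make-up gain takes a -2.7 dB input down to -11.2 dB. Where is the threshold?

Input is 17 dB above T (since output overshoot × R = input overshoot: (-11.2 − T)·2 = -2.7 − T gives T = -19.7 dB).
Check: -19.7 + (-2.7 − (-19.7))/2 = -19.7 + 8.5 = -11.2 dB. ✓

-19.7 dB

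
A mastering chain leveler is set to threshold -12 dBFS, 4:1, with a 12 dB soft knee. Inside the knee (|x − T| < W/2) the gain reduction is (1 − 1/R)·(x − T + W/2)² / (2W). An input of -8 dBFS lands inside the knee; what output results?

-11.125 dBFS

x − T + W/2 = -8 − (-12) + 6 = 10.
GR = (1 − 1/4) × 10² / 24 = 0.75 × 100 / 24 = 3.125 dB.
Output = -8 − 3.125 = -11.125 dBFS.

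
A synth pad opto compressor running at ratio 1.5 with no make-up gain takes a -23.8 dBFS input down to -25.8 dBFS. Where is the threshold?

Gain reduction = -23.8 − (-25.8) = 2 dB; output overshoot = GR / (R − 1) = 2 / 0.5 = 4 dB.
Threshold = output − output overshoot = -25.8 − 4 = -29.8 dBFS.

-29.8 dBFS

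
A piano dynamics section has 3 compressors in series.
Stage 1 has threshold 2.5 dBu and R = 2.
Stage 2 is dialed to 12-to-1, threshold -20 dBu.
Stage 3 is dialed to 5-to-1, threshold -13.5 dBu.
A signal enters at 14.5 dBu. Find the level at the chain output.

-17.625 dBu

Stage 1: overshoot 12 dB → 12/2 = 6 dB → 8.5 dBu.
Stage 2: 28.5 dB above -20 dBu, reduced 12:1 to 2.375 dB above → -17.625 dBu.
Stage 3: -17.625 dBu is at or below the -13.5 dBu threshold — no compression; output -17.625 dBu.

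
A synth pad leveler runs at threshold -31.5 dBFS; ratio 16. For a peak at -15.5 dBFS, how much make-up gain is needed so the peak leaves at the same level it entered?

Without make-up, output = threshold + overshoot/16 = -31.5 + 1 = -30.5 dBFS.
Gap to target: 15 dB.

15 dB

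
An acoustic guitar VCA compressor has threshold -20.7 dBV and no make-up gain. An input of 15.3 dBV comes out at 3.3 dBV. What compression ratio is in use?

Input overshoot = 15.3 − (-20.7) = 36 dB; output overshoot = 3.3 − (-20.7) = 24 dB.
Ratio = 36 / 24 = 1.5.

1.5:1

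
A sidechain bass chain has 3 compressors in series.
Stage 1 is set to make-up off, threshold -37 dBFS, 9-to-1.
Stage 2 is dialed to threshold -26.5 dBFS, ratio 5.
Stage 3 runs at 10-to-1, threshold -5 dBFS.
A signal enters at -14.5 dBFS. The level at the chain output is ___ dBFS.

-34.5 dBFS

Stage 1: overshoot 22.5 dB → 22.5/9 = 2.5 dB → -34.5 dBFS.
Stage 2: below threshold (-34.5 ≤ -26.5); passes unchanged; output -34.5 dBFS.
Stage 3: -34.5 dBFS is at or below the -5 dBFS threshold — no compression; output -34.5 dBFS.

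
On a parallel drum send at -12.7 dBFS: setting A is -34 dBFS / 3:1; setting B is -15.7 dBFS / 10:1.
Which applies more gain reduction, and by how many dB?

A, by 11.5 dB

A: overshoot 21.3 dB → output overshoot 7.1 dB → GR 14.2 dB.
B: overshoot 3 dB → output overshoot 0.3 dB → GR 2.7 dB.
A reduces 11.5 dB more.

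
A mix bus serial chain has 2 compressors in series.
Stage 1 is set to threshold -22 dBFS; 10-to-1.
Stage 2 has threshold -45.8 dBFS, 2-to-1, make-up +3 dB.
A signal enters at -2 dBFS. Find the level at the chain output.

-29.9 dBFS

Stage 1: overshoot 20 dB → 20/10 = 2 dB → -20 dBFS.
Stage 2: overshoot 25.8 dB → 25.8/2 = 12.9 dB → -32.9 dBFS; +3 dB make-up → -29.9 dBFS.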